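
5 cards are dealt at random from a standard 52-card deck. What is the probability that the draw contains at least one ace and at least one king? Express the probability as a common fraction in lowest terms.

6509/64974

There are C(52,5) = 2598960 possible draws.
By inclusion-exclusion on the complements, draws missing all aces or all kings: C(48,5) + C(48,5) − C(44,5) = 1712304 + 1712304 − 1086008 = 2338600.
So draws with at least one of each: 2598960 − 2338600 = 260360, probability 260360/2598960 = 6509/64974.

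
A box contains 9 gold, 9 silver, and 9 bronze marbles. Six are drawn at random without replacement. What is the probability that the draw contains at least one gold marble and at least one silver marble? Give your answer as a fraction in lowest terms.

There are C(27,6) = 296010 possible draws.
By inclusion-exclusion on the complements, draws missing all gold or all silver: C(18,6) + C(18,6) − C(9,6) = 18564 + 18564 − 84 = 37044.
So draws with at least one of each: 296010 − 37044 = 258966, probability 258966/296010 = 14387/16445.

14387/16445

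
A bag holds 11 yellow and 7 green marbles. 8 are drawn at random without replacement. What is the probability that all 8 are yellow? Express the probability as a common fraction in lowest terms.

There are C(18,8) = 43758 possible selections.
Selections with all yellow: C(11,8) = 165.
Probability = 165/43758 = 5/1326.

5/1326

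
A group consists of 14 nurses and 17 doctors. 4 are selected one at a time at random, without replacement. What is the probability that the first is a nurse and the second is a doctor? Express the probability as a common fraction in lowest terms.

Multiply the conditional probabilities at each draw: 14/31 · 17/30 = 238/930 = 119/465.

119/465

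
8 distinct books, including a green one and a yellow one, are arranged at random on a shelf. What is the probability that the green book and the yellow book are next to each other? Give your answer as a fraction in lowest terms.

1/4

There are 8! = 40320 arrangements.
Treat the green book and the yellow book as a block: 7! arrangements of the blocks × 2 orders within the block = 2·5040 = 10080.
Probability = 10080/40320 = 1/4.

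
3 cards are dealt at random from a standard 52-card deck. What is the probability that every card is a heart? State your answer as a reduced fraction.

There are C(52,3) = 22100 possible 3-card hands.
Hands that are all hearts: C(13,3) = 286.
Probability = 286/22100 = 11/850.

11/850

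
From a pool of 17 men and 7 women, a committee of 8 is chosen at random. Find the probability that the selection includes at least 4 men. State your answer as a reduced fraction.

614/627

There are C(24,8) = 735471 ways to choose the 8.
Count the complement (fewer than 4 men): C(17,1)·C(7,7) + C(17,2)·C(7,6) + C(17,3)·C(7,5) = 17 + 952 + 14280 = 15249.
Probability = 1 − 15249/735471 = 720222/735471 = 614/627.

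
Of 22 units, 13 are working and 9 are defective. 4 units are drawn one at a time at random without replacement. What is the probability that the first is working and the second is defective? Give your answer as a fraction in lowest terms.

39/154

Multiply the conditional probabilities at each draw: 13/22 · 9/21 = 117/462 = 39/154.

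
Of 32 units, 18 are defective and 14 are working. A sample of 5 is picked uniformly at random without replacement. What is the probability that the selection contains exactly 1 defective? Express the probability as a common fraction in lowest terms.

There are C(32,5) = 201376 ways to choose 5 from 32.
Selections with exactly 1 defective: choose 1 of the 18 defective and 4 of the 14 working, C(18,1)·C(14,4) = 18·1001 = 18018.
Probability = 18018/201376 = 1287/14384.

1287/14384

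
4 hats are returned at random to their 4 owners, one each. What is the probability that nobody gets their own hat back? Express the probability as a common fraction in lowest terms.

3/8

There are 4! = 24 assignments.
By inclusion-exclusion, assignments with no fixed points: C(4,0)·4! − C(4,1)·3! + C(4,2)·2! − C(4,3)·1! + C(4,4)·0! = 9.
Probability = 9/24 = 3/8.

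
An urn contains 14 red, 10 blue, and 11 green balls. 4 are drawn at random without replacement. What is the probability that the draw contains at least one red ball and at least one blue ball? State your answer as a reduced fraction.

973/1496

There are C(35,4) = 52360 possible draws.
By inclusion-exclusion on the complements, draws missing all red or all blue: C(21,4) + C(25,4) − C(11,4) = 5985 + 12650 − 330 = 18305.
So draws with at least one of each: 52360 − 18305 = 34055, probability 34055/52360 = 973/1496.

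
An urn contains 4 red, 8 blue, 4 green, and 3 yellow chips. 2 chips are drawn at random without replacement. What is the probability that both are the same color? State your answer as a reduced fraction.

There are C(19,2) = 171 ways to draw 2 chips.
All same color: C(4,2) + C(8,2) + C(4,2) + C(3,2) = 6 + 28 + 6 + 3 = 43.
Probability = 43/171.

43/171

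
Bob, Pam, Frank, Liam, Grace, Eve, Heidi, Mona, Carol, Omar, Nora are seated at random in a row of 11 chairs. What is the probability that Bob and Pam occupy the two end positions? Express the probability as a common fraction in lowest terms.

1/55

There are 11! = 39916800 arrangements.
Place Bob and Pam at the ends in 2 ways, arrange the remaining 9 in 9! = 362880 ways: 2·362880 = 725760.
Probability = 725760/39916800 = 1/55.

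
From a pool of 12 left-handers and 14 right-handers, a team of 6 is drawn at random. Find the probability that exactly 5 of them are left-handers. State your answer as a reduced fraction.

There are C(26,6) = 230230 ways to choose 6 from 26.
Selections with exactly 5 left-handers: choose 5 of the 12 left-handers and 1 of the 14 right-handers, C(12,5)·C(14,1) = 792·14 = 11088.
Probability = 11088/230230 = 72/1495.

72/1495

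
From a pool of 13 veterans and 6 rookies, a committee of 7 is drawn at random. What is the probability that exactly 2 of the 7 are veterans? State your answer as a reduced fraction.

The sample space is all 7-subsets of the 19: C(19,7) = 50388.
Selections with exactly 2 veterans: choose 2 of the 13 veterans and 5 of the 6 rookies, C(13,2)·C(6,5) = 78·6 = 468.
Probability = 468/50388 = 3/323.

3/323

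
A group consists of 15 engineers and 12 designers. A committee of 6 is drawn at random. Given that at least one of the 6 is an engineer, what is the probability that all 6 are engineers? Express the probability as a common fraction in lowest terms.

Work in counts. Selections with at least one engineer: C(27,6) − C(12,6) = 296010 − 924 = 295086.
Of those, selections where all 6 are engineers: C(15,6) = 5005.
Conditional probability = 5005/295086 = 455/26826.

455/26826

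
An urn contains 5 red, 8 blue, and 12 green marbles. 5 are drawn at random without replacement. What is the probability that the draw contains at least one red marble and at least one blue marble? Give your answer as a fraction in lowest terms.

There are C(25,5) = 53130 possible draws.
By inclusion-exclusion on the complements, draws missing all red or all blue: C(20,5) + C(17,5) − C(12,5) = 15504 + 6188 − 792 = 20900.
So draws with at least one of each: 53130 − 20900 = 32230, probability 32230/53130 = 293/483.

293/483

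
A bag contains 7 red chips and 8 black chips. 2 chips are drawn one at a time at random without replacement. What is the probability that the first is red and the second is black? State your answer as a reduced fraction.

Multiply the conditional probabilities at each draw: 7/15 · 8/14 = 56/210 = 4/15.

4/15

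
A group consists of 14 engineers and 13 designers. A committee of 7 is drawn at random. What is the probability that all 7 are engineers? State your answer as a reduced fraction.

4/1035

There are C(27,7) = 888030 possible selections.
Selections with all engineers: C(14,7) = 3432.
Probability = 3432/888030 = 4/1035.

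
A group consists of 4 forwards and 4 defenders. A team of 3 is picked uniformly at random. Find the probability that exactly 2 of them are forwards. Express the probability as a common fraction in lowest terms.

3/7

Total number of selections: C(8,3) = 56.
Selections with exactly 2 forwards: choose 2 of the 4 forwards and 1 of the 4 defenders, C(4,2)·C(4,1) = 6·4 = 24.
Probability = 24/56 = 3/7.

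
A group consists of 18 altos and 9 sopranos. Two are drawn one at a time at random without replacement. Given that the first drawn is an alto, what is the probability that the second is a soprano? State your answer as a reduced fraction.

9/26

After removing one alto, 26 remain: 17 altos and 9 sopranos.
So the probability the next is a soprano is 9/26.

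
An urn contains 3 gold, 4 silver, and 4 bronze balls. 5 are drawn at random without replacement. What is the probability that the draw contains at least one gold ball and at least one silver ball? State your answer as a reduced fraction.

5/6

There are C(11,5) = 462 possible draws.
By inclusion-exclusion on the complements, draws missing all gold or all silver: C(8,5) + C(7,5) − C(4,5) = 56 + 21 − 0 = 77.
So draws with at least one of each: 462 − 77 = 385, probability 385/462 = 5/6.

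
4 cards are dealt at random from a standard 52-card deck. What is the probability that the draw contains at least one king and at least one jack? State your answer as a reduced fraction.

1332/20825

There are C(52,4) = 270725 possible draws.
By inclusion-exclusion on the complements, draws missing all kings or all jacks: C(48,4) + C(48,4) − C(44,4) = 194580 + 194580 − 135751 = 253409.
So draws with at least one of each: 270725 − 253409 = 17316, probability 17316/270725 = 1332/20825.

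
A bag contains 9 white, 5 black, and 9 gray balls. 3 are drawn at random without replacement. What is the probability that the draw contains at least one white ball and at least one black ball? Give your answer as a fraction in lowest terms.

There are C(23,3) = 1771 possible draws.
By inclusion-exclusion on the complements, draws missing all white or all black: C(14,3) + C(18,3) − C(9,3) = 364 + 816 − 84 = 1096.
So draws with at least one of each: 1771 − 1096 = 675, probability 675/1771.

675/1771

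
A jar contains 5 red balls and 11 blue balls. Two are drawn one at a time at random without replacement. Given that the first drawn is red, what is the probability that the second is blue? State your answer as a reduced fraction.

11/15

After removing one red, 15 remain: 4 red and 11 blue.
So the probability the next is blue is 11/15.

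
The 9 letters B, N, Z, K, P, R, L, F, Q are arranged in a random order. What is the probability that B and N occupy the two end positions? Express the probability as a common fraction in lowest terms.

1/36

There are 9! = 362880 arrangements.
Place B and N at the ends in 2 ways, arrange the remaining 7 in 7! = 5040 ways: 2·5040 = 10080.
Probability = 10080/362880 = 1/36.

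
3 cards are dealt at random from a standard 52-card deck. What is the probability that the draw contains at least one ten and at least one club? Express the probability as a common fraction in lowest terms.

33/260

There are C(52,3) = 22100 possible draws.
By inclusion-exclusion on the complements, draws missing all tens or all clubs: C(48,3) + C(39,3) − C(36,3) = 17296 + 9139 − 7140 = 19295.
So draws with at least one of each: 22100 − 19295 = 2805, probability 2805/22100 = 33/260.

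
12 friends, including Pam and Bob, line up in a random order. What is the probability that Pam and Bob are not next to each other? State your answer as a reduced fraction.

There are 12! = 479001600 arrangements.
Arrangements with Pam and Bob adjacent: 2·11! = 79833600.
So not adjacent: 479001600 − 79833600 = 399168000, probability 399168000/479001600 = 5/6.

5/6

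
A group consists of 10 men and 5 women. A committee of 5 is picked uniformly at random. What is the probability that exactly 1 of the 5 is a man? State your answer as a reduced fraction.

50/3003

The sample space is all 5-subsets of the 15: C(15,5) = 3003.
Selections with exactly 1 man: choose 1 of the 10 men and 4 of the 5 women, C(10,1)·C(5,4) = 10·5 = 50.
Probability = 50/3003.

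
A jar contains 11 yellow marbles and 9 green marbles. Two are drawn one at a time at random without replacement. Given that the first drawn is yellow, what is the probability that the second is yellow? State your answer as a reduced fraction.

After removing one yellow, 19 remain: 10 yellow and 9 green.
So the probability the next is yellow is 10/19.

10/19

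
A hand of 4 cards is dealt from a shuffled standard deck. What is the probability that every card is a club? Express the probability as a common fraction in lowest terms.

11/4165

There are C(52,4) = 270725 possible 4-card hands.
Hands that are all clubs: C(13,4) = 715.
Probability = 715/270725 = 11/4165.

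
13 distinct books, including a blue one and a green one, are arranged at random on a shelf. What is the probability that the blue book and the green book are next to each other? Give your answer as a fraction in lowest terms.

2/13

There are 13! = 6227020800 arrangements.
Treat the blue book and the green book as a block: 12! arrangements of the blocks × 2 orders within the block = 2·479001600 = 958003200.
Probability = 958003200/6227020800 = 2/13.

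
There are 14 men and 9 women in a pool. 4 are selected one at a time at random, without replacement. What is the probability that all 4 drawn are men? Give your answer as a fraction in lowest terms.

Multiply the conditional probabilities at each draw: 14/23 · 13/22 · 12/21 · 11/20 = 24024/212520 = 13/115.

13/115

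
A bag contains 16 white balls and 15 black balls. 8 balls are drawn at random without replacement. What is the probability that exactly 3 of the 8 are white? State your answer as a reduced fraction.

8624/40455

The sample space is all 8-subsets of the 31: C(31,8) = 7888725.
Selections with exactly 3 white: choose 3 of the 16 white and 5 of the 15 black, C(16,3)·C(15,5) = 560·3003 = 1681680.
Probability = 1681680/7888725 = 8624/40455.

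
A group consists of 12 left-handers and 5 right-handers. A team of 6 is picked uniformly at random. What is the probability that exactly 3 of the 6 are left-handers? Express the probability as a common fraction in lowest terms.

The sample space is all 6-subsets of the 17: C(17,6) = 12376.
Selections with exactly 3 left-handers: choose 3 of the 12 left-handers and 3 of the 5 right-handers, C(12,3)·C(5,3) = 220·10 = 2200.
Probability = 2200/12376 = 275/1547.

275/1547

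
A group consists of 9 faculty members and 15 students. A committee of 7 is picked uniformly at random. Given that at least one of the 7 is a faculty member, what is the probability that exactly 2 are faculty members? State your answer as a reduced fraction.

Work in counts. Selections with at least one faculty member: C(24,7) − C(15,7) = 346104 − 6435 = 339669.
Of those, selections where exactly 2 are faculty members: C(9,2)·C(15,5) = 36·3003 = 108108.
Conditional probability = 108108/339669 = 1092/3431.

1092/3431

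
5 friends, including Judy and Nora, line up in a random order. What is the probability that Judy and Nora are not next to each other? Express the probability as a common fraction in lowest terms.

There are 5! = 120 arrangements.
Arrangements with Judy and Nora adjacent: 2·4! = 48.
So not adjacent: 120 − 48 = 72, probability 72/120 = 3/5.

3/5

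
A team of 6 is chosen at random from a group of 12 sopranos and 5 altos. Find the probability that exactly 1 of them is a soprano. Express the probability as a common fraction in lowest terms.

Total number of selections: C(17,6) = 12376.
Selections with exactly 1 soprano: choose 1 of the 12 sopranos and 5 of the 5 altos, C(12,1)·C(5,5) = 12·1 = 12.
Probability = 12/12376 = 3/3094.

3/3094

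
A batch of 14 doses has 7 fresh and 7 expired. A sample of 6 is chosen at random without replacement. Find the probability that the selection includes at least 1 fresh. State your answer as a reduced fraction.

428/429

Total selections: C(14,6) = 3003.
The complement is all 6 are expired: C(7,6) = 7.
Probability = 1 − 7/3003 = 2996/3003 = 428/429.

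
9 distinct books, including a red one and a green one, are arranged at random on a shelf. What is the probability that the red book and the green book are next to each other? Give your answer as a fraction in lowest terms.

There are 9! = 362880 arrangements.
Treat the red book and the green book as a block: 8! arrangements of the blocks × 2 orders within the block = 2·40320 = 80640.
Probability = 80640/362880 = 2/9.

2/9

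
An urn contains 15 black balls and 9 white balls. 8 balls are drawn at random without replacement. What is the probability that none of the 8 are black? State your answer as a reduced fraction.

There are C(24,8) = 735471 possible selections.
Selections with no black (all white): C(9,8) = 9.
Probability = 9/735471 = 1/81719.

1/81719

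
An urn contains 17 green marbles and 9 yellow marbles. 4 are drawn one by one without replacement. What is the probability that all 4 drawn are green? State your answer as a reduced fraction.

238/1495

Multiply the conditional probabilities at each draw: 17/26 · 16/25 · 15/24 · 14/23 = 57120/358800 = 238/1495.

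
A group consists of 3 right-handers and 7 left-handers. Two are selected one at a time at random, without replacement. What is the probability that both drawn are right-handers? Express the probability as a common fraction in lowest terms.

Multiply the conditional probabilities at each draw: 3/10 · 2/9 = 6/90 = 1/15.

1/15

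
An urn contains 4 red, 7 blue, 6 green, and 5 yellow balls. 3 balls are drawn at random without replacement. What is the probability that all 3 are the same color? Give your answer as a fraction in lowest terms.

There are C(22,3) = 1540 ways to draw 3 balls.
All same color: C(4,3) + C(7,3) + C(6,3) + C(5,3) = 4 + 35 + 20 + 10 = 69.
Probability = 69/1540.

69/1540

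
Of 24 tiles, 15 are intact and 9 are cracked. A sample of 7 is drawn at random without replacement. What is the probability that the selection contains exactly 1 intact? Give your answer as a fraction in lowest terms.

The sample space is all 7-subsets of the 24: C(24,7) = 346104.
Selections with exactly 1 intact: choose 1 of the 15 intact and 6 of the 9 cracked, C(15,1)·C(9,6) = 15·84 = 1260.
Probability = 1260/346104 = 35/9614.

35/9614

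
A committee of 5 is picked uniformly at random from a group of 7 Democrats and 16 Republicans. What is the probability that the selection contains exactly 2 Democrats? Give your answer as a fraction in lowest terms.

The sample space is all 5-subsets of the 23: C(23,5) = 33649.
Selections with exactly 2 Democrats: choose 2 of the 7 Democrats and 3 of the 16 Republicans, C(7,2)·C(16,3) = 21·560 = 11760.
Probability = 11760/33649 = 1680/4807.

1680/4807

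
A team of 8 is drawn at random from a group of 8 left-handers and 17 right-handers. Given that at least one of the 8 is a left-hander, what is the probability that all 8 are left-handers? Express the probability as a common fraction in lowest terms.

1/1057265

Work in counts. Selections with at least one left-hander: C(25,8) − C(17,8) = 1081575 − 24310 = 1057265.
Of those, selections where all 8 are left-handers: C(8,8) = 1.
Conditional probability = 1/1057265.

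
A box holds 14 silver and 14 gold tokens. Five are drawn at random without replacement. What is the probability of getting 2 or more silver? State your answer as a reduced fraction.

113/135

Total selections: C(28,5) = 98280.
Count the complement (fewer than 2 silver): C(14,0)·C(14,5) + C(14,1)·C(14,4) = 2002 + 14014 = 16016.
Probability = 1 − 16016/98280 = 82264/98280 = 113/135.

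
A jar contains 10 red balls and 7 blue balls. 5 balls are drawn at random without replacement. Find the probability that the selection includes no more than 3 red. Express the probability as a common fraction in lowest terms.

319/442

There are C(17,5) = 6188 ways to choose the 5.
Count the complement (more than 3 red): C(10,4)·C(7,1) + C(10,5)·C(7,0) = 1470 + 252 = 1722.
Probability = 1 − 1722/6188 = 4466/6188 = 319/442.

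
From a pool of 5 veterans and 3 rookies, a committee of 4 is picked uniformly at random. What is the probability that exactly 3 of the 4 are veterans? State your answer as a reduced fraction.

3/7

Total number of selections: C(8,4) = 70.
Selections with exactly 3 veterans: choose 3 of the 5 veterans and 1 of the 3 rookies, C(5,3)·C(3,1) = 10·3 = 30.
Probability = 30/70 = 3/7.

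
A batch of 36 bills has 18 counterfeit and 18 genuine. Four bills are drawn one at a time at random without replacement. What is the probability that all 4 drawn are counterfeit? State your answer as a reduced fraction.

Multiply the conditional probabilities at each draw: 18/36 · 17/35 · 16/34 · 15/33 = 73440/1413720 = 4/77.

4/77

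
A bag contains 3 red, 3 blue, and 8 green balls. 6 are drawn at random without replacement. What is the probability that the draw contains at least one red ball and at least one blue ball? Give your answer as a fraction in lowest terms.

There are C(14,6) = 3003 possible draws.
By inclusion-exclusion on the complements, draws missing all red or all blue: C(11,6) + C(11,6) − C(8,6) = 462 + 462 − 28 = 896.
So draws with at least one of each: 3003 − 896 = 2107, probability 2107/3003 = 301/429.

301/429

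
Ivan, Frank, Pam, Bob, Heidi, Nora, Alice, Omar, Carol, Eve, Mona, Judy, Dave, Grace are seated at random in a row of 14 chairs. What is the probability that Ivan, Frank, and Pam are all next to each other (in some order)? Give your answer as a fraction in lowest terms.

3/91

There are 14! = 87178291200 arrangements.
Treat the three as one block: 12! placements × 3! orders within the block = 479001600·6 = 2874009600.
Probability = 2874009600/87178291200 = 3/91.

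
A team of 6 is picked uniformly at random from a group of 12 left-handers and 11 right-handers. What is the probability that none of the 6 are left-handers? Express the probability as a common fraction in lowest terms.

There are C(23,6) = 100947 possible selections.
Selections with no left-handers (all right-handers): C(11,6) = 462.
Probability = 462/100947 = 2/437.

2/437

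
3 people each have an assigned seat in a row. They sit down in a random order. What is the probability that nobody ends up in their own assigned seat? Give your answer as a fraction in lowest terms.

There are 3! = 6 seatings.
By inclusion-exclusion, seatings with no fixed points: C(3,0)·3! − C(3,1)·2! + C(3,2)·1! − C(3,3)·0! = 2.
Probability = 2/6 = 1/3.

1/3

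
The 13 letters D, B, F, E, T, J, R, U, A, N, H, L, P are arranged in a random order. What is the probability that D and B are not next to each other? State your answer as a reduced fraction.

11/13

There are 13! = 6227020800 arrangements.
Arrangements with D and B adjacent: 2·12! = 958003200.
So not adjacent: 6227020800 − 958003200 = 5269017600, probability 5269017600/6227020800 = 11/13.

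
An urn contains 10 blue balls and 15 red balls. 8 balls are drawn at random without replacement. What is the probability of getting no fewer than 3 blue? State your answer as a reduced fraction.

There are C(25,8) = 1081575 ways to choose the 8.
Count the complement (fewer than 3 blue): C(10,0)·C(15,8) + C(10,1)·C(15,7) + C(10,2)·C(15,6) = 6435 + 64350 + 225225 = 296010.
Probability = 1 − 296010/1081575 = 785565/1081575 = 69/95.

69/95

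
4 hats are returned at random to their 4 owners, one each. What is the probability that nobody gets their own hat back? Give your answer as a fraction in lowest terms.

3/8

There are 4! = 24 assignments.
By inclusion-exclusion, assignments with no fixed points: C(4,0)·4! − C(4,1)·3! + C(4,2)·2! − C(4,3)·1! + C(4,4)·0! = 9.
Probability = 9/24 = 3/8.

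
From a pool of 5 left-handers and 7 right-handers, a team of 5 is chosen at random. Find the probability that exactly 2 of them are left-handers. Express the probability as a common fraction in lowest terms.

Total number of selections: C(12,5) = 792.
Selections with exactly 2 left-handers: choose 2 of the 5 left-handers and 3 of the 7 right-handers, C(5,2)·C(7,3) = 10·35 = 350.
Probability = 350/792 = 175/396.

175/396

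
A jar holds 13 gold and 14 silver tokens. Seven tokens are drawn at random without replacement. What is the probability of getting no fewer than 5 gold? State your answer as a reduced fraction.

37/230

There are C(27,7) = 888030 ways to choose the 7.
Favorable selections (no fewer than 5 gold): C(13,5)·C(14,2) + C(13,6)·C(14,1) + C(13,7)·C(14,0) = 117117 + 24024 + 1716 = 142857.
Probability = 142857/888030 = 37/230.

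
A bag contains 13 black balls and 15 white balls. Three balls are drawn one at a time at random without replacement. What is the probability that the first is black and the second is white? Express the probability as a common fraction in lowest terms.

65/252

Multiply the conditional probabilities at each draw: 13/28 · 15/27 = 195/756 = 65/252.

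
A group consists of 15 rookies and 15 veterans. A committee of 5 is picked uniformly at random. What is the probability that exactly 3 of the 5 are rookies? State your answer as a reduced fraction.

There are C(30,5) = 142506 ways to choose 5 from 30.
Selections with exactly 3 rookies: choose 3 of the 15 rookies and 2 of the 15 veterans, C(15,3)·C(15,2) = 455·105 = 47775.
Probability = 47775/142506 = 175/522.

175/522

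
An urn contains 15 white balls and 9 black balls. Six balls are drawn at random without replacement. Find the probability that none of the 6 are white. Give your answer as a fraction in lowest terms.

There are C(24,6) = 134596 possible selections.
Selections with no white (all black): C(9,6) = 84.
Probability = 84/134596 = 3/4807.

3/4807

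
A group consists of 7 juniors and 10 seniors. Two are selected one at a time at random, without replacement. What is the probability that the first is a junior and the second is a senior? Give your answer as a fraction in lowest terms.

35/136

Multiply the conditional probabilities at each draw: 7/17 · 10/16 = 70/272 = 35/136.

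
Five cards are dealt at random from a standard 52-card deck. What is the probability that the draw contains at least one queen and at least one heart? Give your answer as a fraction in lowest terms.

229297/866320

There are C(52,5) = 2598960 possible draws.
By inclusion-exclusion on the complements, draws missing all queens or all hearts: C(48,5) + C(39,5) − C(36,5) = 1712304 + 575757 − 376992 = 1911069.
So draws with at least one of each: 2598960 − 1911069 = 687891, probability 687891/2598960 = 229297/866320.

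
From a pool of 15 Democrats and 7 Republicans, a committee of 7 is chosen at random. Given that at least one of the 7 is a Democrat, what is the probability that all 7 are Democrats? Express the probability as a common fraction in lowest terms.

Work in counts. Selections with at least one Democrat: C(22,7) − C(7,7) = 170544 − 1 = 170543.
Of those, selections where all 7 are Democrats: C(15,7) = 6435.
Conditional probability = 6435/170543.

6435/170543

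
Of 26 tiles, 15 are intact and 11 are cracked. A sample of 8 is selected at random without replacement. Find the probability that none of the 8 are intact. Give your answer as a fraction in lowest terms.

There are C(26,8) = 1562275 possible selections.
Selections with no intact (all cracked): C(11,8) = 165.
Probability = 165/1562275 = 3/28405.

3/28405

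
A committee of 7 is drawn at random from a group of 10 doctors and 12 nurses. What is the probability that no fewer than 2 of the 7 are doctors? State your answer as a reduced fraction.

16/17

Total selections: C(22,7) = 170544.
Count the complement (fewer than 2 doctors): C(10,0)·C(12,7) + C(10,1)·C(12,6) = 792 + 9240 = 10032.
Probability = 1 − 10032/170544 = 160512/170544 = 16/17.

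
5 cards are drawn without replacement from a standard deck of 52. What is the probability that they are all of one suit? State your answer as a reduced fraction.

There are C(52,5) = 2598960 possible 5-card hands.
Hands of one suit: 4 suits × C(13,5) = 4·1287 = 5148.
Probability = 5148/2598960 = 33/16660.

33/16660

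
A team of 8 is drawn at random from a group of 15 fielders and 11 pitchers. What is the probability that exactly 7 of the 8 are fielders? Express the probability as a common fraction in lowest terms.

99/2185

The sample space is all 8-subsets of the 26: C(26,8) = 1562275.
Selections with exactly 7 fielders: choose 7 of the 15 fielders and 1 of the 11 pitchers, C(15,7)·C(11,1) = 6435·11 = 70785.
Probability = 70785/1562275 = 99/2185.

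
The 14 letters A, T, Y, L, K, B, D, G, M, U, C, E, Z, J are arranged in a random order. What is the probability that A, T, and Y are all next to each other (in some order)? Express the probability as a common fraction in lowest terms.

3/91

There are 14! = 87178291200 arrangements.
Treat the three as one block: 12! placements × 3! orders within the block = 479001600·6 = 2874009600.
Probability = 2874009600/87178291200 = 3/91.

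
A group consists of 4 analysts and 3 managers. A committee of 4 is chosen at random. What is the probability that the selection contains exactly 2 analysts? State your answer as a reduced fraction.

The sample space is all 4-subsets of the 7: C(7,4) = 35.
Selections with exactly 2 analysts: choose 2 of the 4 analysts and 2 of the 3 managers, C(4,2)·C(3,2) = 6·3 = 18.
Probability = 18/35.

18/35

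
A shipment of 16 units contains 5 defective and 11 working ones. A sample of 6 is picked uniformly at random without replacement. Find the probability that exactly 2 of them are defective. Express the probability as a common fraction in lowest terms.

The sample space is all 6-subsets of the 16: C(16,6) = 8008.
Selections with exactly 2 defective: choose 2 of the 5 defective and 4 of the 11 working, C(5,2)·C(11,4) = 10·330 = 3300.
Probability = 3300/8008 = 75/182.

75/182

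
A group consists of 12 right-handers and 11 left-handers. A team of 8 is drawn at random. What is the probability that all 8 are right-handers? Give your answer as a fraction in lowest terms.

There are C(23,8) = 490314 possible selections.
Selections with all right-handers: C(12,8) = 495.
Probability = 495/490314 = 15/14858.

15/14858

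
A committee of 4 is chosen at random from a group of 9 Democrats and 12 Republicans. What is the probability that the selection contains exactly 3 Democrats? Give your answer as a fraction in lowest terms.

16/95

The sample space is all 4-subsets of the 21: C(21,4) = 5985.
Selections with exactly 3 Democrats: choose 3 of the 9 Democrats and 1 of the 12 Republicans, C(9,3)·C(12,1) = 84·12 = 1008.
Probability = 1008/5985 = 16/95.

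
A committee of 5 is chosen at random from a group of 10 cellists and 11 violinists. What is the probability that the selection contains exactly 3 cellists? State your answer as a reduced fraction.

2200/6783

The sample space is all 5-subsets of the 21: C(21,5) = 20349.
Selections with exactly 3 cellists: choose 3 of the 10 cellists and 2 of the 11 violinists, C(10,3)·C(11,2) = 120·55 = 6600.
Probability = 6600/20349 = 2200/6783.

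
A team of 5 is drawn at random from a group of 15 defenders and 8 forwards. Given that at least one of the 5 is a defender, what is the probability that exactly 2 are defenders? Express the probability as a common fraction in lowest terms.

840/4799

Work in counts. Selections with at least one defender: C(23,5) − C(8,5) = 33649 − 56 = 33593.
Of those, selections where exactly 2 are defenders: C(15,2)·C(8,3) = 105·56 = 5880.
Conditional probability = 5880/33593 = 840/4799.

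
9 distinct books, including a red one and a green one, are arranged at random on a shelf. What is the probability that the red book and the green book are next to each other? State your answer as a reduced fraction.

2/9

There are 9! = 362880 arrangements.
Treat the red book and the green book as a block: 8! arrangements of the blocks × 2 orders within the block = 2·40320 = 80640.
Probability = 80640/362880 = 2/9.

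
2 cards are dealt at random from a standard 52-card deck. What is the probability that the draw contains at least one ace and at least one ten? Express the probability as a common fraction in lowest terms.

8/663

There are C(52,2) = 1326 possible draws.
By inclusion-exclusion on the complements, draws missing all aces or all tens: C(48,2) + C(48,2) − C(44,2) = 1128 + 1128 − 946 = 1310.
So draws with at least one of each: 1326 − 1310 = 16, probability 16/1326 = 8/663.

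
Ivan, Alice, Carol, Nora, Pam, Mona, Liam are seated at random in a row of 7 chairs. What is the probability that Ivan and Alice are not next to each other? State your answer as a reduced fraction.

There are 7! = 5040 arrangements.
Arrangements with Ivan and Alice adjacent: 2·6! = 1440.
So not adjacent: 5040 − 1440 = 3600, probability 3600/5040 = 5/7.

5/7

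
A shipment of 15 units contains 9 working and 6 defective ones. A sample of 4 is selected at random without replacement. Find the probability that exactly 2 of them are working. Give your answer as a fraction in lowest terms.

There are C(15,4) = 1365 ways to choose 4 from 15.
Selections with exactly 2 working: choose 2 of the 9 working and 2 of the 6 defective, C(9,2)·C(6,2) = 36·15 = 540.
Probability = 540/1365 = 36/91.

36/91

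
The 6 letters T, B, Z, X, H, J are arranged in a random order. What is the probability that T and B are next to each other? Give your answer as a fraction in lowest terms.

There are 6! = 720 arrangements.
Treat T and B as a block: 5! arrangements of the blocks × 2 orders within the block = 2·120 = 240.
Probability = 240/720 = 1/3.

1/3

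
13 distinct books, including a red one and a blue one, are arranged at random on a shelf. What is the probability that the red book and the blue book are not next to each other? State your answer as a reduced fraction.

11/13

There are 13! = 6227020800 arrangements.
Arrangements with the red book and the blue book adjacent: 2·12! = 958003200.
So not adjacent: 6227020800 − 958003200 = 5269017600, probability 5269017600/6227020800 = 11/13.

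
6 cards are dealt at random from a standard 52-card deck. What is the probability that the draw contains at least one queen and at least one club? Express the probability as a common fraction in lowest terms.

There are C(52,6) = 20358520 possible draws.
By inclusion-exclusion on the complements, draws missing all queens or all clubs: C(48,6) + C(39,6) − C(36,6) = 12271512 + 3262623 − 1947792 = 13586343.
So draws with at least one of each: 20358520 − 13586343 = 6772177, probability 6772177/20358520.

6772177/20358520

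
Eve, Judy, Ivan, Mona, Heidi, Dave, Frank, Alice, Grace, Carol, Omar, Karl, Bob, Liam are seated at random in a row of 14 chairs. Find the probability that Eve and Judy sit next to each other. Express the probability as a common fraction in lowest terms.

There are 14! = 87178291200 arrangements.
Treat Eve and Judy as a block: 13! arrangements of the blocks × 2 orders within the block = 2·6227020800 = 12454041600.
Probability = 12454041600/87178291200 = 1/7.

1/7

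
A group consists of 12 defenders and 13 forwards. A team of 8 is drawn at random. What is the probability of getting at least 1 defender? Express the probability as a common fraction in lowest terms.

10912/10925

Total selections: C(25,8) = 1081575.
The complement is all 8 are forwards: C(13,8) = 1287.
Probability = 1 − 1287/1081575 = 1080288/1081575 = 10912/10925.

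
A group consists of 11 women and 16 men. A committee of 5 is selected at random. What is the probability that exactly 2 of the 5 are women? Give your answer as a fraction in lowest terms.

3080/8073

Total number of selections: C(27,5) = 80730.
Selections with exactly 2 women: choose 2 of the 11 women and 3 of the 16 men, C(11,2)·C(16,3) = 55·560 = 30800.
Probability = 30800/80730 = 3080/8073.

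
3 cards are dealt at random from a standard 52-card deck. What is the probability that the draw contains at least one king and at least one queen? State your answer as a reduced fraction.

188/5525

There are C(52,3) = 22100 possible draws.
By inclusion-exclusion on the complements, draws missing all kings or all queens: C(48,3) + C(48,3) − C(44,3) = 17296 + 17296 − 13244 = 21348.
So draws with at least one of each: 22100 − 21348 = 752, probability 752/22100 = 188/5525.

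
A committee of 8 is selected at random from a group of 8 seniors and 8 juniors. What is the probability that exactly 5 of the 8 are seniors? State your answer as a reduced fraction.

1568/6435

There are C(16,8) = 12870 ways to choose 8 from 16.
Selections with exactly 5 seniors: choose 5 of the 8 seniors and 3 of the 8 juniors, C(8,5)·C(8,3) = 56·56 = 3136.
Probability = 3136/12870 = 1568/6435.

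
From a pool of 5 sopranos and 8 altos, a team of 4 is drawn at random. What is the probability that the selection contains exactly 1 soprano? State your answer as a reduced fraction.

The sample space is all 4-subsets of the 13: C(13,4) = 715.
Selections with exactly 1 soprano: choose 1 of the 5 sopranos and 3 of the 8 altos, C(5,1)·C(8,3) = 5·56 = 280.
Probability = 280/715 = 56/143.

56/143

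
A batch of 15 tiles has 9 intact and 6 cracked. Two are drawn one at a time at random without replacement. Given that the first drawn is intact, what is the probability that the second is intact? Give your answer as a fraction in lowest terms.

4/7

After removing one intact, 14 remain: 8 intact and 6 cracked.
So the probability the next is intact is 8/14 = 4/7.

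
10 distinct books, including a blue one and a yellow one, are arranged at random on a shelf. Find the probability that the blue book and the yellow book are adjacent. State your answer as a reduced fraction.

1/5

There are 10! = 3628800 arrangements.
Treat the blue book and the yellow book as a block: 9! arrangements of the blocks × 2 orders within the block = 2·362880 = 725760.
Probability = 725760/3628800 = 1/5.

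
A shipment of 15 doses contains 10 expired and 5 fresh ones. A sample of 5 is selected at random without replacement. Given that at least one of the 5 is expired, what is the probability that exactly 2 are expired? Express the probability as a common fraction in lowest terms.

225/1501

Work in counts. Selections with at least one expired: C(15,5) − C(5,5) = 3003 − 1 = 3002.
Of those, selections where exactly 2 are expired: C(10,2)·C(5,3) = 45·10 = 450.
Conditional probability = 450/3002 = 225/1501.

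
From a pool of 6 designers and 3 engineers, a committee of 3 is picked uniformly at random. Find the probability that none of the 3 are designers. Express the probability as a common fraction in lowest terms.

There are C(9,3) = 84 possible selections.
Selections with no designers (all engineers): C(3,3) = 1.
Probability = 1/84.

1/84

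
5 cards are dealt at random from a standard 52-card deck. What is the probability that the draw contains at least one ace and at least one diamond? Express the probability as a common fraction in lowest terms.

229297/866320

There are C(52,5) = 2598960 possible draws.
By inclusion-exclusion on the complements, draws missing all aces or all diamonds: C(48,5) + C(39,5) − C(36,5) = 1712304 + 575757 − 376992 = 1911069.
So draws with at least one of each: 2598960 − 1911069 = 687891, probability 687891/2598960 = 229297/866320.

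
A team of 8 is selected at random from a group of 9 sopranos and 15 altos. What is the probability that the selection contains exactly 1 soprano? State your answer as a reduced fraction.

585/7429

There are C(24,8) = 735471 ways to choose 8 from 24.
Selections with exactly 1 soprano: choose 1 of the 9 sopranos and 7 of the 15 altos, C(9,1)·C(15,7) = 9·6435 = 57915.
Probability = 57915/735471 = 585/7429.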